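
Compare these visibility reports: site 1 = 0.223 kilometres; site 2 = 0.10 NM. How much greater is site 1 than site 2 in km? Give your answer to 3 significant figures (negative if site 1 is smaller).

site 2: 0.10 nmi = 0.185200 km.
Difference: 0.223000 − 0.185200 = 0.0378 km.

0.0378 km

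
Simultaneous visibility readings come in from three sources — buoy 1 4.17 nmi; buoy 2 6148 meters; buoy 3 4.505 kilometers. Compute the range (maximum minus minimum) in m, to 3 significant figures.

buoy 1: 4.17 nmi = 7722.84 m.
buoy 3: 4.505 km = 4505.00 m.
Spread: 7722.84 − 4505.00 = 3220 m.

3220 m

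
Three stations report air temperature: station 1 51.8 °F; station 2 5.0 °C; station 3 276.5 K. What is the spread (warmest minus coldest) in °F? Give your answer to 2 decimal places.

station 1: 51.8 °F = 11.000 °C.
station 3: 276.5 K = 3.350 °C.
Spread: 11.000 − 3.350 = 7.650 °C = 13.77 °F.

13.77 °F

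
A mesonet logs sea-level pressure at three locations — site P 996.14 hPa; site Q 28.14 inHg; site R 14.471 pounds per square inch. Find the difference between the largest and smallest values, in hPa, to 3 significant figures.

44.8 hPa

site Q: 28.14 inHg = 952.930 hPa.
site R: 14.471 psi = 997.740 hPa.
Spread: 997.740 − 952.930 = 44.8 hPa.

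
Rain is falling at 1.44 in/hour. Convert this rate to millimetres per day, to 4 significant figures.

1.44 in/hour × 25.4 mm/in × 24 hour/day = 877.8 mm/day.

877.8 mm/day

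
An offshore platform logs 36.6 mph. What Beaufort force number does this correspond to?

36.6 mph = 16.4 m/s, which is Beaufort 7 (near gale, 13.9–17.1 m/s).

Beaufort force 7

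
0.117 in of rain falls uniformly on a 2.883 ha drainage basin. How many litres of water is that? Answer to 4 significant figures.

85680 litres

Depth: 0.117 in × 25.4 = 2.9718 mm.
Area: 2.883 ha = 28830 m².
1 mm over 1 m² is 1 L, so volume = 2.9718 × 28830 = 85676.994 L ≈ 85680 L.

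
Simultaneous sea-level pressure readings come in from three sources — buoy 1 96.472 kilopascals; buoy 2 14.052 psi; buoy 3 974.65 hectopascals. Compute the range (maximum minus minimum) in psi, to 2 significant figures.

0.14 psi

buoy 1: 96.472 kPa = 13.9921 psi.
buoy 3: 974.65 hPa = 14.1361 psi.
Spread: 14.1361 − 13.9921 = 0.14 psi.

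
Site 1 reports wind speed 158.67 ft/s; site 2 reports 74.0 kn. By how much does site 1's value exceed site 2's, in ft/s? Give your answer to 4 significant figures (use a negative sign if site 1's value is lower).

site 2: 74.0 kt = 124.8979 ft/s.
Difference: 158.6700 − 124.8979 = 33.77 ft/s.

33.77 ft/s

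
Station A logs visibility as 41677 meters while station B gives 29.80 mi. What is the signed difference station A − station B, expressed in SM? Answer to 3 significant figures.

station A: 41677 m = 25.8969 SM.
Difference: 25.8969 − 29.8000 = -3.90 SM.

-3.90 SM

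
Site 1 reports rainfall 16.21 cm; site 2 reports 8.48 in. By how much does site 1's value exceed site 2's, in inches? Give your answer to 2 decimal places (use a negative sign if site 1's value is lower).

site 1: 16.21 cm = 6.3819 in.
Difference: 6.3819 − 8.4800 = -2.10 in.

-2.10 in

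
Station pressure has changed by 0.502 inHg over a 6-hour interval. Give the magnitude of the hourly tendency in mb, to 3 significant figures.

0.502 inHg / 6 h × 33.8639 mb/inHg = 2.83 mb/h.

2.83 mb per hour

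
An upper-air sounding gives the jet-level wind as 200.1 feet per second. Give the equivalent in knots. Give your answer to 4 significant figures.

1 ft/s = 0.592484 kt, so 200.1 × 0.592484 = 118.6 kt.

118.6 kt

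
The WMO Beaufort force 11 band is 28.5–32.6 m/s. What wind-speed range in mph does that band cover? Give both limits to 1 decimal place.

28.5–32.6 m/s × 2.237 = 63.8–72.9 mph.

63.8 to 72.9 mph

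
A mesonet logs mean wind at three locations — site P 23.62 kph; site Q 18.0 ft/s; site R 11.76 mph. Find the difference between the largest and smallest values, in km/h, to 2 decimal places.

site Q: 18.0 ft/s = 19.7510 km/h.
site R: 11.76 mph = 18.9259 km/h.
Spread: 23.6200 − 18.9259 = 4.69 km/h.

4.69 km/h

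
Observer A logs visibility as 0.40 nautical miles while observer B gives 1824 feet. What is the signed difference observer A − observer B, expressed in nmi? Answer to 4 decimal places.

observer B: 1824 ft = 0.300192 nmi.
Difference: 0.400000 − 0.300192 = 0.0998 nmi.

0.0998 nmi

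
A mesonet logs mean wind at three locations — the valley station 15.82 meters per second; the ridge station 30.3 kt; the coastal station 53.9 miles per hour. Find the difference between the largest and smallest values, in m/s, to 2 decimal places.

the ridge station: 30.3 kt = 15.5877 m/s.
the coastal station: 53.9 mph = 24.0955 m/s.
Spread: 24.0955 − 15.5877 = 8.51 m/s.

8.51 m/s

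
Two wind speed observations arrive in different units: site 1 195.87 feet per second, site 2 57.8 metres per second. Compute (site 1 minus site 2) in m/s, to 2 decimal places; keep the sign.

1.90 m/s

site 1: 195.87 ft/s = 59.7012 m/s.
Difference: 59.7012 − 57.8000 = 1.90 m/s.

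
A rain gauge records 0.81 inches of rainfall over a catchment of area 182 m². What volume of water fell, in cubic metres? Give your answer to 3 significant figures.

Depth: 0.81 in × 25.4 = 20.574 mm.
1 mm over 1 m² is 1 L, so volume = 20.574 × 182 = 3744.468 L = 3.74 m³.

3.74 cubic metres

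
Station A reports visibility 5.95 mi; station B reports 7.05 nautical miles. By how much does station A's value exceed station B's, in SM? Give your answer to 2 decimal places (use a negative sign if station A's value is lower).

station B: 7.05 nmi = 8.1130 SM.
Difference: 5.9500 − 8.1130 = -2.16 SM.

-2.16 SM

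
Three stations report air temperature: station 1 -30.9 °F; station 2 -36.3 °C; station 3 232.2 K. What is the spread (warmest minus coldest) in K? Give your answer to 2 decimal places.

station 1: -30.9 °F = -34.944 °C.
station 3: 232.2 K = -40.950 °C.
Spread: (-34.944) − (-40.950) = 6.006 °C.

6.01 K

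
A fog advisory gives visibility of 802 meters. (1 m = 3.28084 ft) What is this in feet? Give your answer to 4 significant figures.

1 m = 3.28084 ft, so 802 × 3.28084 = 2631 ft.

2631 ft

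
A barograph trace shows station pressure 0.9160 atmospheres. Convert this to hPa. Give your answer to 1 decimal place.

1 atm = 1013.25 hPa, so 0.9160 × 1013.25 = 928.1 hPa.

928.1 hPa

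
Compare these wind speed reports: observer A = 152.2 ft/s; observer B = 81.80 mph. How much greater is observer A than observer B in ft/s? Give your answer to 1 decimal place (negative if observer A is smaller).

observer B: 81.80 mph = 119.973 ft/s.
Difference: 152.200 − 119.973 = 32.2 ft/s.

32.2 ft/s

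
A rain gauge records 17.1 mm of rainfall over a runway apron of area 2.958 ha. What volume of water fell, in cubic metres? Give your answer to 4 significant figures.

Area: 2.958 ha = 29580 m².
1 mm over 1 m² is 1 L, so volume = 17.1 × 29580 = 505818 L = 505.8 m³.

505.8 cubic metres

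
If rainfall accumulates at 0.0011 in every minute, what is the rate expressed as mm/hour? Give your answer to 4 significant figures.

0.0011 in/minute × 25.4 mm/in × 60 minute/hour = 1.676 mm/hour.

1.676 mm/hour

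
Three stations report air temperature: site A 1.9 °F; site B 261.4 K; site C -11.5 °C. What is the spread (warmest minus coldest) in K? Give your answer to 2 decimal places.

site A: 1.9 °F = -16.722 °C.
site B: 261.4 K = -11.750 °C.
Spread: (-11.500) − (-16.722) = 5.222 °C.

5.22 K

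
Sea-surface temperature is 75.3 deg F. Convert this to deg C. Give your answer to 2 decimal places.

24.06 °C

°C = (°F − 32) × 5/9 = (75.3 − 32) / 1.8 = 24.06 °C.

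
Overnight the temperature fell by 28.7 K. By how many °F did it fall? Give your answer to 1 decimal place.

For a temperature change the 32° offset cancels: Δ°F = 28.7 × 1.8 = 51.7 °F.

51.7 °F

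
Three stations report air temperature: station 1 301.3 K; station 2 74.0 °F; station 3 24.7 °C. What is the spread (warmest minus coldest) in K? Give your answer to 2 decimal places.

station 1: 301.3 K = 28.150 °C.
station 2: 74.0 °F = 23.333 °C.
Spread: 28.150 − 23.333 = 4.817 °C.

4.82 K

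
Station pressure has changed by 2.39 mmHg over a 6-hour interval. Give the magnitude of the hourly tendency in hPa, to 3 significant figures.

2.39 mmHg / 6 h × 1.33322 hPa/mmHg = 0.531 hPa/h.

0.531 hPa per hour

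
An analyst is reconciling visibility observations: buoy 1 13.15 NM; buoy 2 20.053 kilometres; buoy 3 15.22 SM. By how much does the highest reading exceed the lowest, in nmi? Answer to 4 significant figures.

2.398 nmi

buoy 2: 20.053 km = 10.82775 nmi.
buoy 3: 15.22 SM = 13.22582 nmi.
Spread: 13.22582 − 10.82775 = 2.398 nmi.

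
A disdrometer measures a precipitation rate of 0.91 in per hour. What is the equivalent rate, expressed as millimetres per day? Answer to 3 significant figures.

555 mm/day

0.91 in/hour × 25.4 mm/in × 24 hour/day = 555 mm/day.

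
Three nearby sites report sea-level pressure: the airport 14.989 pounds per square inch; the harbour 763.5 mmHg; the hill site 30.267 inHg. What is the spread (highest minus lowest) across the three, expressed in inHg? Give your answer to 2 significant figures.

0.46 inHg

the airport: 14.989 psi = 30.5179 inHg.
the harbour: 763.5 mmHg = 30.0591 inHg.
Spread: 30.5179 − 30.0591 = 0.46 inHg.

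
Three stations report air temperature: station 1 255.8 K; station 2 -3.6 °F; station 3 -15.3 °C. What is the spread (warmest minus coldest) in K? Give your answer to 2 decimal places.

4.48 K

station 1: 255.8 K = -17.350 °C.
station 2: -3.6 °F = -19.778 °C.
Spread: (-15.300) − (-19.778) = 4.478 °C.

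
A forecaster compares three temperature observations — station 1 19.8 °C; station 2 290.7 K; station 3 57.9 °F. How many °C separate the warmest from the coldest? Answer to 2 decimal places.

5.41 °C

station 2: 290.7 K = 17.550 °C.
station 3: 57.9 °F = 14.389 °C.
Spread: 19.800 − 14.389 = 5.411 °C.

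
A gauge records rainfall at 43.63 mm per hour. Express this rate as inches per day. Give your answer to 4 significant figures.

41.23 in/day

43.63 mm/hour × 0.0393701 in/mm × 24 hour/day = 41.23 in/day.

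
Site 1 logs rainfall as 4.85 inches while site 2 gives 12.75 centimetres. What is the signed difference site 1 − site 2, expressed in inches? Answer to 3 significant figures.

-0.170 in

site 2: 12.75 cm = 5.01969 in.
Difference: 4.85000 − 5.01969 = -0.170 in.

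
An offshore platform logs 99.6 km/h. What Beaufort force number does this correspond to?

Beaufort force 10

99.6 km/h = 27.7 m/s, which is Beaufort 10 (storm, 24.5–28.4 m/s).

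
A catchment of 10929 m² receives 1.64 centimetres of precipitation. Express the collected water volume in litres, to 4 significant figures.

179200 litres

Depth: 1.64 cm × 10 = 16.4 mm.
1 mm over 1 m² is 1 L, so volume = 16.4 × 10929 = 179235.6 L ≈ 179200 L.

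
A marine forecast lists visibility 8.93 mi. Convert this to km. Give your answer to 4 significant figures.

1 SM = 1.60934 km, so 8.93 × 1.60934 = 14.37 km.

14.37 km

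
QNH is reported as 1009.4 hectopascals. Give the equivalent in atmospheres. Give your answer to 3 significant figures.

0.996 atm

1 hPa = 0.000986923 atm, so 1009.4 × 0.000986923 = 0.996 atm.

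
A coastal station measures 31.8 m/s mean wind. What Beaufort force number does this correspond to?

31.8 m/s lies in the Beaufort 11 band (violent storm, 28.5–32.6 m/s).

Beaufort force 11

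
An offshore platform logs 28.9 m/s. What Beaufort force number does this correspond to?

28.9 m/s lies in the Beaufort 11 band (violent storm, 28.5–32.6 m/s).

Beaufort force 11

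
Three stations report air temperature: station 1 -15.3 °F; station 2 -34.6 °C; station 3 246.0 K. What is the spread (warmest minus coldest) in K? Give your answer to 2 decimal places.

8.32 K

station 1: -15.3 °F = -26.278 °C.
station 3: 246.0 K = -27.150 °C.
Spread: (-26.278) − (-34.600) = 8.322 °C.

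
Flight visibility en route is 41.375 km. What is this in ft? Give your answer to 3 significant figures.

1 km = 3280.84 ft, so 41.375 × 3280.84 = 136000 ft.

136000 ft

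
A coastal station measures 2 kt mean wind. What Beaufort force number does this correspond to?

Beaufort force 1

2 kt lies in the Beaufort 1 band (light air, 1–3 kt).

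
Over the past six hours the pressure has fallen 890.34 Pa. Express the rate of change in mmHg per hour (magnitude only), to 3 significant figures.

890.34 Pa / 6 h × 0.00750062 mmHg/Pa = 1.11 mmHg/h.

1.11 mmHg per hour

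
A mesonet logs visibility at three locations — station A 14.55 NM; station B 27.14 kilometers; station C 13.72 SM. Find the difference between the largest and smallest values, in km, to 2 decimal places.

5.06 km

station A: 14.55 nmi = 26.9466 km.
station C: 13.72 SM = 22.0802 km.
Spread: 27.1400 − 22.0802 = 5.06 km.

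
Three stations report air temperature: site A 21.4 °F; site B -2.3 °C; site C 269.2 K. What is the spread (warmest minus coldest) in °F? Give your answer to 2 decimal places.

6.46 °F

site A: 21.4 °F = -5.889 °C.
site C: 269.2 K = -3.950 °C.
Spread: (-2.300) − (-5.889) = 3.589 °C = 6.46 °F.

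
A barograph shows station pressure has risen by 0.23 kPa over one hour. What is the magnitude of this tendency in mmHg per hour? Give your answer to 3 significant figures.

0.23 kPa / 1 h × 7.50062 mmHg/kPa = 1.73 mmHg/h.

1.73 mmHg per hour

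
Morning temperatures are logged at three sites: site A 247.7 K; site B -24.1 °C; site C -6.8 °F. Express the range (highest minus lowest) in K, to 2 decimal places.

3.89 K

site A: 247.7 K = -25.450 °C.
site C: -6.8 °F = -21.556 °C.
Spread: (-21.556) − (-25.450) = 3.894 °C.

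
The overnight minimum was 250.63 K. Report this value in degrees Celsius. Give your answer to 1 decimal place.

-22.5 °C

°C = 250.63 − 273.15 = -22.5 °C.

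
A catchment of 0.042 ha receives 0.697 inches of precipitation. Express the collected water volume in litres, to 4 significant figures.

Depth: 0.697 in × 25.4 = 17.7038 mm.
Area: 0.042 ha = 420 m².
1 mm over 1 m² is 1 L, so volume = 17.7038 × 420 = 7435.596 L ≈ 7436 L.

7436 litres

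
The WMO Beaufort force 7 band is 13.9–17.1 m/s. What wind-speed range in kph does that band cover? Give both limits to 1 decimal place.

13.9–17.1 m/s × 3.6 = 50.0–61.6 km/h.

50.0 to 61.6 km/h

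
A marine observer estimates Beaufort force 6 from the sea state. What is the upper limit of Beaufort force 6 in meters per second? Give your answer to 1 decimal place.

13.8 m/s

Beaufort 6 (strong breeze) spans 10.8–13.8 m/s.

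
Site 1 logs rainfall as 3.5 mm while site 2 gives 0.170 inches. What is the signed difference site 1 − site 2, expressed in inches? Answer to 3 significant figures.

site 1: 3.5 mm = 0.137795 in.
Difference: 0.137795 − 0.170000 = -0.0322 in.

-0.0322 in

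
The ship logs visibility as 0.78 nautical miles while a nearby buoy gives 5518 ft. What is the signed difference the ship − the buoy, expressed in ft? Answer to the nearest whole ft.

the ship: 0.78 nmi = 4739.37 ft.
Difference: 4739.37 − 5518.00 = -779 ft.

-779 ft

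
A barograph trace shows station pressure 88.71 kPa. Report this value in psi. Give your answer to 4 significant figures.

12.87 psi

1 kPa = 0.145038 psi, so 88.71 × 0.145038 = 12.87 psi.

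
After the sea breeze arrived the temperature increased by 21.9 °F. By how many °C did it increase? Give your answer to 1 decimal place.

12.2 °C

For a temperature change the 32° offset cancels: Δ°C = 21.9 × 0.5556 = 12.2 °C.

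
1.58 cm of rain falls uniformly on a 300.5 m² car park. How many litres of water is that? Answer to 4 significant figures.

Depth: 1.58 cm × 10 = 15.8 mm.
1 mm over 1 m² is 1 L, so volume = 15.8 × 300.5 = 4747.9 L ≈ 4748 L.

4748 litres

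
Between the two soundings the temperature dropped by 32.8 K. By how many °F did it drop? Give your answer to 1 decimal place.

59.0 °F

For a temperature change the 32° offset cancels: Δ°F = 32.8 × 1.8 = 59.0 °F.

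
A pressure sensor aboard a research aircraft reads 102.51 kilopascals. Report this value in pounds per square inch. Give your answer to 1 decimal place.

1 kPa = 0.145038 psi, so 102.51 × 0.145038 = 14.9 psi.

14.9 psi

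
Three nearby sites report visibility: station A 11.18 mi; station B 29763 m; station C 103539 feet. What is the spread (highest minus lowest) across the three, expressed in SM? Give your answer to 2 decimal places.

station B: 29763 m = 18.4939 SM.
station C: 103539 ft = 19.6097 SM.
Spread: 19.6097 − 11.1800 = 8.43 SM.

8.43 SM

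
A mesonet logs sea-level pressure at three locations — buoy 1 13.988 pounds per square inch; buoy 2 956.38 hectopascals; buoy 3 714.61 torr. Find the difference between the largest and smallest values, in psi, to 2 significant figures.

buoy 2: 956.38 hPa = 13.8711 psi.
buoy 3: 714.61 mmHg = 13.8183 psi.
Spread: 13.9880 − 13.8183 = 0.17 psi.

0.17 psi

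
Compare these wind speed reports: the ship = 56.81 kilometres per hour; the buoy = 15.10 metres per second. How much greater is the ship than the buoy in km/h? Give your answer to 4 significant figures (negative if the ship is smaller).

2.450 km/h

the buoy: 15.10 m/s = 54.36000 km/h.
Difference: 56.81000 − 54.36000 = 2.450 km/h.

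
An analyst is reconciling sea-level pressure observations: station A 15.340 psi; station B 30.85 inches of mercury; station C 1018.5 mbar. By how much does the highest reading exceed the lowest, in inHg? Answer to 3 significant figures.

station A: 15.340 psi = 31.2326 inHg.
station C: 1018.5 mb = 30.0763 inHg.
Spread: 31.2326 − 30.0763 = 1.16 inHg.

1.16 inHg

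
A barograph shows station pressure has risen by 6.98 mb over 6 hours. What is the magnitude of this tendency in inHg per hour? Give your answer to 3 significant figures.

0.0344 inHg per hour

6.98 mb / 6 h × 0.02953 inHg/mb = 0.0344 inHg/h.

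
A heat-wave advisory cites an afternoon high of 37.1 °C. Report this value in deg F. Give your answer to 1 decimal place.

98.8 °F

°F = °C × 9/5 + 32 = 37.1 × 1.8 + 32 = 98.8 °F.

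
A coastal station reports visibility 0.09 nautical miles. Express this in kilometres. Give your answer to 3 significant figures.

1 nmi = 1.852 km, so 0.09 × 1.852 = 0.167 km.

0.167 km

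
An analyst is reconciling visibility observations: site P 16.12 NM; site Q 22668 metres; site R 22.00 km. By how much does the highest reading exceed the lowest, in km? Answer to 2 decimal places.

7.85 km

site P: 16.12 nmi = 29.8542 km.
site Q: 22668 m = 22.6680 km.
Spread: 29.8542 − 22.0000 = 7.85 km.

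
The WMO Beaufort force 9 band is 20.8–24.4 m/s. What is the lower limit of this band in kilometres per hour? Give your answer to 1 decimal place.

74.9 km/h

20.8–24.4 m/s × 3.6 = 74.9–87.8 km/h.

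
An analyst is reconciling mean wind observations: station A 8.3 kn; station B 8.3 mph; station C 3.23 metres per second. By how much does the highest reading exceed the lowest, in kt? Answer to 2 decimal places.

2.02 kt

station B: 8.3 mph = 7.2125 kt.
station C: 3.23 m/s = 6.2786 kt.
Spread: 8.3000 − 6.2786 = 2.02 kt.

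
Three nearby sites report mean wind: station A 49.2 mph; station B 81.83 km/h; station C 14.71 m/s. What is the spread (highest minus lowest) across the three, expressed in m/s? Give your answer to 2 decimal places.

station A: 49.2 mph = 21.9944 m/s.
station B: 81.83 km/h = 22.7306 m/s.
Spread: 22.7306 − 14.7100 = 8.02 m/s.

8.02 m/s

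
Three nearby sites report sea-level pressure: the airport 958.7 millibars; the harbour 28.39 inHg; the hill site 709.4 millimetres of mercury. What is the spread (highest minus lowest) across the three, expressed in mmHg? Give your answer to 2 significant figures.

12 mmHg

the airport: 958.7 mb = 719.08 mmHg.
the harbour: 28.39 inHg = 721.11 mmHg.
Spread: 721.11 − 709.40 = 12 mmHg.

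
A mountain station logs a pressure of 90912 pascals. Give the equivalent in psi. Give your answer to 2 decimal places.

13.19 psi

1 Pa = 0.000145038 psi, so 90912 × 0.000145038 = 13.19 psi.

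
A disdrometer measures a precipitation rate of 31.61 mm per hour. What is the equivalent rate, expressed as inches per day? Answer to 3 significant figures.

31.61 mm/hour × 0.0393701 in/mm × 24 hour/day = 29.9 in/day.

29.9 in/day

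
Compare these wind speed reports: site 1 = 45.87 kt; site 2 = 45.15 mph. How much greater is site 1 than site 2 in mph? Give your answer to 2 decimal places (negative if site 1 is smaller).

7.64 mph

site 1: 45.87 kt = 52.7863 mph.
Difference: 52.7863 − 45.1500 = 7.64 mph.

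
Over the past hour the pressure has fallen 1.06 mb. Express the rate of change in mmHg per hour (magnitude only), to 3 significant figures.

0.795 mmHg per hour

1.06 mb / 1 h × 0.750062 mmHg/mb = 0.795 mmHg/h.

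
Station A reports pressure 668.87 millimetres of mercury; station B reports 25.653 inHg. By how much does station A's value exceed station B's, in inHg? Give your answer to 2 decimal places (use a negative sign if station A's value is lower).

station A: 668.87 mmHg = 26.3335 inHg.
Difference: 26.3335 − 25.6530 = 0.68 inHg.

0.68 inHg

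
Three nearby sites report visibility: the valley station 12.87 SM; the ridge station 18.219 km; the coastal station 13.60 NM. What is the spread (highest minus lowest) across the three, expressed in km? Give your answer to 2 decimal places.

6.97 km

the valley station: 12.87 SM = 20.7123 km.
the coastal station: 13.60 nmi = 25.1872 km.
Spread: 25.1872 − 18.2190 = 6.97 km.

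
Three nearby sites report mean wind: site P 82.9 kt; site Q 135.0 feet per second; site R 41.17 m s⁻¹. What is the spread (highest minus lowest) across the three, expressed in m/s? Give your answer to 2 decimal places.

1.50 m/s

site P: 82.9 kt = 42.6474 m/s.
site Q: 135.0 ft/s = 41.1480 m/s.
Spread: 42.6474 − 41.1480 = 1.50 m/s.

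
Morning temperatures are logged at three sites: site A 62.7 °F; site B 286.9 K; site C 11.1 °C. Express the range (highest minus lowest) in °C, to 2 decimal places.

site A: 62.7 °F = 17.056 °C.
site B: 286.9 K = 13.750 °C.
Spread: 17.056 − 11.100 = 5.956 °C.

5.96 °C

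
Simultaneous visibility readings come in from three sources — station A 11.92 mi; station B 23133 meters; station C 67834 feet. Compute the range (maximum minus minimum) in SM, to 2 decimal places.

2.45 SM

station B: 23133 m = 14.3742 SM.
station C: 67834 ft = 12.8473 SM.
Spread: 14.3742 − 11.9200 = 2.45 SM.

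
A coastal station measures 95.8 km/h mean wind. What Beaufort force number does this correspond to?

95.8 km/h = 26.6 m/s, which is Beaufort 10 (storm, 24.5–28.4 m/s).

Beaufort force 10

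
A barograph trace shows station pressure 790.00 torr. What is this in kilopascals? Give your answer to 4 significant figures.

1 mmHg = 0.133322 kPa, so 790.00 × 0.133322 = 105.3 kPa.

105.3 kPa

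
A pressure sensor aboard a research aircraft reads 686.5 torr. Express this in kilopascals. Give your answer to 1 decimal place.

91.5 kPa

1 mmHg = 0.133322 kPa, so 686.5 × 0.133322 = 91.5 kPa.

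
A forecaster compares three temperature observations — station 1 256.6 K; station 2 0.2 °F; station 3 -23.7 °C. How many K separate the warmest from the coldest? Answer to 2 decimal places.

7.15 K

station 1: 256.6 K = -16.550 °C.
station 2: 0.2 °F = -17.667 °C.
Spread: (-16.550) − (-23.700) = 7.150 °C.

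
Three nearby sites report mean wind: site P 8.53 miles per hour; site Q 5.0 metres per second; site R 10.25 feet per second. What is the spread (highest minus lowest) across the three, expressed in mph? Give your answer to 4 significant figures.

4.196 mph

site Q: 5.0 m/s = 11.18468 mph.
site R: 10.25 ft/s = 6.98864 mph.
Spread: 11.18468 − 6.98864 = 4.196 mph.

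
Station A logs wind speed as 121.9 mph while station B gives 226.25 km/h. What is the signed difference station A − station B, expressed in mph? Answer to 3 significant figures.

-18.7 mph

station B: 226.25 km/h = 140.585 mph.
Difference: 121.900 − 140.585 = -18.7 mph.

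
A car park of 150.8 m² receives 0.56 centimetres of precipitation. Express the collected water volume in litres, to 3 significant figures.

844 litres

Depth: 0.56 cm × 10 = 5.6 mm.
1 mm over 1 m² is 1 L, so volume = 5.6 × 150.8 = 844.48 L ≈ 844 L.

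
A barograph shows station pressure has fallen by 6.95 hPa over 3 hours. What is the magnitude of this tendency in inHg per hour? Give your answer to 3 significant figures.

6.95 hPa / 3 h × 0.02953 inHg/hPa = 0.0684 inHg/h.

0.0684 inHg per hour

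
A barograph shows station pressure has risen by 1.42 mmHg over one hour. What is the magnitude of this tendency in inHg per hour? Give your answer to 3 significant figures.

1.42 mmHg / 1 h × 0.0393701 inHg/mmHg = 0.0559 inHg/h.

0.0559 inHg per hour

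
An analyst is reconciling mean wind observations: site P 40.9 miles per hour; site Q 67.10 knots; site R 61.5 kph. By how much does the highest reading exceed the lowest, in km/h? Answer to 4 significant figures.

62.77 km/h

site P: 40.9 mph = 65.8222 km/h.
site Q: 67.10 kt = 124.2692 km/h.
Spread: 124.2692 − 61.5000 = 62.77 km/h.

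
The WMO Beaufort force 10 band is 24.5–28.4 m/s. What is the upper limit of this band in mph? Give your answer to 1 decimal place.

63.5 mph

24.5–28.4 m/s × 2.237 = 54.8–63.5 mph.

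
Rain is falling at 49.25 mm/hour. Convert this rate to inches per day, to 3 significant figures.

46.5 in/day

49.25 mm/hour × 0.0393701 in/mm × 24 hour/day = 46.5 in/day.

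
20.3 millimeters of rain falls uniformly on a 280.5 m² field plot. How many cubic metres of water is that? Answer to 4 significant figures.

5.694 cubic metres

1 mm over 1 m² is 1 L, so volume = 20.3 × 280.5 = 5694.15 L = 5.694 m³.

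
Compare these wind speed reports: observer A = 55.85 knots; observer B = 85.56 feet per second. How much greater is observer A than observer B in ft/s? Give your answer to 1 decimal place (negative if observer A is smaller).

observer A: 55.85 kt = 94.264 ft/s.
Difference: 94.264 − 85.560 = 8.7 ft/s.

8.7 ft/s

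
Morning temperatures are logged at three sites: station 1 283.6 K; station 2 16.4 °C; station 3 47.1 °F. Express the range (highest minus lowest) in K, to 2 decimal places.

8.01 K

station 1: 283.6 K = 10.450 °C.
station 3: 47.1 °F = 8.389 °C.
Spread: 16.400 − 8.389 = 8.011 °C.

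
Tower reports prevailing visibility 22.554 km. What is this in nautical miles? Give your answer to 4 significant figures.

1 km = 0.539957 nmi, so 22.554 × 0.539957 = 12.18 nmi.

12.18 nmi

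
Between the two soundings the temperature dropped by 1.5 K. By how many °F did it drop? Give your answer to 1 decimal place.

A change of 1 °C equals a change of 1.8 °F: Δ°F = 1.5 × 1.8 = 2.7 °F.

2.7 °F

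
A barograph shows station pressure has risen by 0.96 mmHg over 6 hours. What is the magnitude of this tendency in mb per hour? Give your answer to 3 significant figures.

0.96 mmHg / 6 h × 1.33322 mb/mmHg = 0.213 mb/h.

0.213 mb per hour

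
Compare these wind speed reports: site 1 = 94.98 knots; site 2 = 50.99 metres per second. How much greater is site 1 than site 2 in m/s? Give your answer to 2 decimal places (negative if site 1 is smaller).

site 1: 94.98 kt = 48.8619 m/s.
Difference: 48.8619 − 50.9900 = -2.13 m/s.

-2.13 m/s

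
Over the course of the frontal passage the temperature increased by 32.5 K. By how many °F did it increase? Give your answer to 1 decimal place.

58.5 °F

For a temperature change the 32° offset cancels: Δ°F = 32.5 × 1.8 = 58.5 °F.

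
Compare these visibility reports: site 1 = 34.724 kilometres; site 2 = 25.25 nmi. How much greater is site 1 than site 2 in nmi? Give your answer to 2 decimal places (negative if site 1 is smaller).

site 1: 34.724 km = 18.7495 nmi.
Difference: 18.7495 − 25.2500 = -6.50 nmi.

-6.50 nmi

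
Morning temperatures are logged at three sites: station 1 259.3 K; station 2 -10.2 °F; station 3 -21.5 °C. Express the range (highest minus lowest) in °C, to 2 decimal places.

station 1: 259.3 K = -13.850 °C.
station 2: -10.2 °F = -23.444 °C.
Spread: (-13.850) − (-23.444) = 9.594 °C.

9.59 °C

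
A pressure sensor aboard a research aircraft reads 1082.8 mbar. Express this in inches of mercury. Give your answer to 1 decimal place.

1 mb = 0.02953 inHg, so 1082.8 × 0.02953 = 32.0 inHg.

32.0 inHg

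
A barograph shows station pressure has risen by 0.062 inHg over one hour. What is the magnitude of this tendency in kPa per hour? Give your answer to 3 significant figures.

0.062 inHg / 1 h × 3.38639 kPa/inHg = 0.210 kPa/h.

0.210 kPa per hour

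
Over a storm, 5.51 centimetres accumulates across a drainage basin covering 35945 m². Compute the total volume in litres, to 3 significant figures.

Depth: 5.51 cm × 10 = 55.1 mm.
1 mm over 1 m² is 1 L, so volume = 55.1 × 35945 = 1980569.5 L ≈ 1980000 L.

1980000 litres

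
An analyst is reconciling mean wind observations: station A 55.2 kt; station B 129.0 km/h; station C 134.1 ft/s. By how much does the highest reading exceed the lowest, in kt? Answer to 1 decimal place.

24.3 kt

station B: 129.0 km/h = 69.654 kt.
station C: 134.1 ft/s = 79.452 kt.
Spread: 79.452 − 55.200 = 24.3 kt.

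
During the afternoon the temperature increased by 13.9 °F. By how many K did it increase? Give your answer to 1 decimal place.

7.7 K

A change of 1 °C equals a change of 1.8 °F: ΔK = 13.9 × 0.5556 = 7.7 K.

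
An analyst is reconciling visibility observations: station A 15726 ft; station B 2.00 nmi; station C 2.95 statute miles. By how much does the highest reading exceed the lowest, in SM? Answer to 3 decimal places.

0.677 SM

station A: 15726 ft = 2.97841 SM.
station B: 2.00 nmi = 2.30156 SM.
Spread: 2.97841 − 2.30156 = 0.677 SM.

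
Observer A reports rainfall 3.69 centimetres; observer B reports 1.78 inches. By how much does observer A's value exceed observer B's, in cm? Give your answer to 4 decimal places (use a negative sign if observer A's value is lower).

observer B: 1.78 in = 4.521200 cm.
Difference: 3.690000 − 4.521200 = -0.8312 cm.

-0.8312 cm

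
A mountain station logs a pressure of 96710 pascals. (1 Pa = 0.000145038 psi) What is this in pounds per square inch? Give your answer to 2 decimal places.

1 Pa = 0.000145038 psi, so 96710 × 0.000145038 = 14.03 psi.

14.03 psi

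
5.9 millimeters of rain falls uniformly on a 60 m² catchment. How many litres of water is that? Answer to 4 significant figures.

354.0 litres

1 mm over 1 m² is 1 L, so volume = 5.9 × 60 = 354 L ≈ 354.0 L.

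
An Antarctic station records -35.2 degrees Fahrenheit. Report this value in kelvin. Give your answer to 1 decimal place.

235.8 K

First to °C: -37.33 °C.
Then to K: 235.8 K.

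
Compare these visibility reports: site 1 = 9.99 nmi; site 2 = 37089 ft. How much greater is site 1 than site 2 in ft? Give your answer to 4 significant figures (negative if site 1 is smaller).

site 1: 9.99 nmi = 60700.39 ft.
Difference: 60700.39 − 37089.00 = 23610 ft.

23610 ft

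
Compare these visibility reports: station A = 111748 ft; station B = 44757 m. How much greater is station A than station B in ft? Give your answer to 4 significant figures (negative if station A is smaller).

-35090 ft

station B: 44757 m = 146840.55 ft.
Difference: 111748.00 − 146840.55 = -35090 ft.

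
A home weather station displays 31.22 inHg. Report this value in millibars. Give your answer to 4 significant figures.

1057 mb

1 inHg = 33.8639 mb, so 31.22 × 33.8639 = 1057 mb.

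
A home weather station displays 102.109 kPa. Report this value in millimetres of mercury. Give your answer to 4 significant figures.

765.9 mmHg

1 kPa = 7.50062 mmHg, so 102.109 × 7.50062 = 765.9 mmHg.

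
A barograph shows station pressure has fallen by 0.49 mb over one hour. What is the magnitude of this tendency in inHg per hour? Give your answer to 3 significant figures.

0.0145 inHg per hour

0.49 mb / 1 h × 0.02953 inHg/mb = 0.0145 inHg/h.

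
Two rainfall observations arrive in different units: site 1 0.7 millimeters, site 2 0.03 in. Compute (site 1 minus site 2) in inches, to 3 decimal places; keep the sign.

-0.002 in

site 1: 0.7 mm = 0.02756 in.
Difference: 0.02756 − 0.03000 = -0.002 in.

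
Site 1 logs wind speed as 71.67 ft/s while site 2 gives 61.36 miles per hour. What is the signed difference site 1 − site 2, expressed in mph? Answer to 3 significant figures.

-12.5 mph

site 1: 71.67 ft/s = 48.866 mph.
Difference: 48.866 − 61.360 = -12.5 mph.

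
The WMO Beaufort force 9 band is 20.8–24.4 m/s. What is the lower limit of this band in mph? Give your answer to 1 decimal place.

20.8–24.4 m/s × 2.237 = 46.5–54.6 mph.

46.5 mph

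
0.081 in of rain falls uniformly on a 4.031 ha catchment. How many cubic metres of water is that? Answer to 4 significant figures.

82.93 cubic metres

Depth: 0.081 in × 25.4 = 2.0574 mm.
Area: 4.031 ha = 40310 m².
1 mm over 1 m² is 1 L, so volume = 2.0574 × 40310 = 82933.794 L = 82.93 m³.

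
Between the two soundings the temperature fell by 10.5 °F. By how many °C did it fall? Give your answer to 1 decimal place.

A change of 1 °C equals a change of 1.8 °F: Δ°C = 10.5 × 0.5556 = 5.8 °C.

5.8 °C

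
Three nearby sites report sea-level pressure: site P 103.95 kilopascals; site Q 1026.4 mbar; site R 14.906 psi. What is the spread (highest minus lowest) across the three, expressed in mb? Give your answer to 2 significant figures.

site P: 103.95 kPa = 1039.50 mb.
site R: 14.906 psi = 1027.73 mb.
Spread: 1039.50 − 1026.40 = 13 mb.

13 mb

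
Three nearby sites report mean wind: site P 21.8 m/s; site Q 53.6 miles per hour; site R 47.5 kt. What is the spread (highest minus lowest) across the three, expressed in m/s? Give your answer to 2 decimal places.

2.64 m/s

site Q: 53.6 mph = 23.9613 m/s.
site R: 47.5 kt = 24.4361 m/s.
Spread: 24.4361 − 21.8000 = 2.64 m/s.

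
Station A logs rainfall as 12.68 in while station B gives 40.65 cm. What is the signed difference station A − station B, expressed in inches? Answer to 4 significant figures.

-3.324 in

station B: 40.65 cm = 16.00394 in.
Difference: 12.68000 − 16.00394 = -3.324 in.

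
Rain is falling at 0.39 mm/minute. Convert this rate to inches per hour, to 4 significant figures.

0.39 mm/minute × 0.0393701 in/mm × 60 minute/hour = 0.9213 in/hour.

0.9213 in/hour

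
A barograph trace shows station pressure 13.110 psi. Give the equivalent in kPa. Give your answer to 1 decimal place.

90.4 kPa

1 psi = 6.89476 kPa, so 13.110 × 6.89476 = 90.4 kPa.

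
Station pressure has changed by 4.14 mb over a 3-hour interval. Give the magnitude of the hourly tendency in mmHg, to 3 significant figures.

1.04 mmHg per hour

4.14 mb / 3 h × 0.750062 mmHg/mb = 1.04 mmHg/h.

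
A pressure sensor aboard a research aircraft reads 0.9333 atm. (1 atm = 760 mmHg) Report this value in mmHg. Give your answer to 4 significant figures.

709.3 mmHg

1 atm = 760 mmHg, so 0.9333 × 760 = 709.3 mmHg.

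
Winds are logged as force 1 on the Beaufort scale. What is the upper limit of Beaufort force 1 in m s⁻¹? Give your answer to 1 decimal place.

Beaufort 1 (light air) spans 0.3–1.5 m/s.

1.5 m/s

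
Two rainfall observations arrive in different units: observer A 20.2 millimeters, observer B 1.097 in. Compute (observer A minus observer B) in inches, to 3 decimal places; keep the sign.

-0.302 in

observer A: 20.2 mm = 0.79528 in.
Difference: 0.79528 − 1.09700 = -0.302 in.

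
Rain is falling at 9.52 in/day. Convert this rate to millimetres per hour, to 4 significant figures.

10.08 mm/hour

9.52 in/day × 25.4 mm/in × 0.0416667 day/hour = 10.08 mm/hour.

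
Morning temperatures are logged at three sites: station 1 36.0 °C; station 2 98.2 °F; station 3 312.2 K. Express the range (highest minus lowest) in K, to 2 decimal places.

3.05 K

station 2: 98.2 °F = 36.778 °C.
station 3: 312.2 K = 39.050 °C.
Spread: 39.050 − 36.000 = 3.050 °C.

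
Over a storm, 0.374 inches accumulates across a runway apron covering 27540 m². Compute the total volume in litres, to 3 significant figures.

262000 litres

Depth: 0.374 in × 25.4 = 9.4996 mm.
1 mm over 1 m² is 1 L, so volume = 9.4996 × 27540 = 261618.98 L ≈ 262000 L.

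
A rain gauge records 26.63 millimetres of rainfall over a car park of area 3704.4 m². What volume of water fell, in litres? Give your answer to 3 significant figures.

1 mm over 1 m² is 1 L, so volume = 26.63 × 3704.4 = 98648.172 L ≈ 98600 L.

98600 litres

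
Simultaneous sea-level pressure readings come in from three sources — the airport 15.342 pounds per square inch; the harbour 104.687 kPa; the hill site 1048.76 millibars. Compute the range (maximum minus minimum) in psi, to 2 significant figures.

0.16 psi

the harbour: 104.687 kPa = 15.1836 psi.
the hill site: 1048.76 mb = 15.2110 psi.
Spread: 15.3420 − 15.1836 = 0.16 psi.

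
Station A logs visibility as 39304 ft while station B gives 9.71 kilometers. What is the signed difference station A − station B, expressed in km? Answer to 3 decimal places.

station A: 39304 ft = 11.97986 km.
Difference: 11.97986 − 9.71000 = 2.270 km.

2.270 km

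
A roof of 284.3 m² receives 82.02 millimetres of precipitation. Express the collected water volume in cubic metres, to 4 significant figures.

23.32 cubic metres

1 mm over 1 m² is 1 L, so volume = 82.02 × 284.3 = 23318.286 L = 23.32 m³.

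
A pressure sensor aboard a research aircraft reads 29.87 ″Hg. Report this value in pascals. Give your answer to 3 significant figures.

1 inHg = 3386.39 Pa, so 29.87 × 3386.39 = 101000 Pa.

101000 Pa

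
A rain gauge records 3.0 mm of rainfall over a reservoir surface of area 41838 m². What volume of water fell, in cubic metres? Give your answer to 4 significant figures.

1 mm over 1 m² is 1 L, so volume = 3 × 41838 = 125514 L = 125.5 m³.

125.5 cubic metres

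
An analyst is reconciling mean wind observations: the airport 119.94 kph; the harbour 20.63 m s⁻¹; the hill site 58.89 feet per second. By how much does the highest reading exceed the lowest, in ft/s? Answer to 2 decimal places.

the airport: 119.94 km/h = 109.3066 ft/s.
the harbour: 20.63 m/s = 67.6837 ft/s.
Spread: 109.3066 − 58.8900 = 50.42 ft/s.

50.42 ft/s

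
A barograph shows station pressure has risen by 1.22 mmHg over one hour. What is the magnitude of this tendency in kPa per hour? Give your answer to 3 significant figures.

0.163 kPa per hour

1.22 mmHg / 1 h × 0.133322 kPa/mmHg = 0.163 kPa/h.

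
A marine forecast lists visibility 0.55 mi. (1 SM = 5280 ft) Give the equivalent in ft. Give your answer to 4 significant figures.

2904 ft

1 SM = 5280 ft, so 0.55 × 5280 = 2904 ft.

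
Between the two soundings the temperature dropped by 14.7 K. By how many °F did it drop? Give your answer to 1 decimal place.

Converting a difference, only the 9/5 scale factor applies: Δ°F = 14.7 × 1.8 = 26.5 °F.

26.5 °F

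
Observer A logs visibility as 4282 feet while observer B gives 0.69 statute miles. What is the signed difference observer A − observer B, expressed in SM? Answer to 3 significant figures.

0.121 SM

observer A: 4282 ft = 0.81098 SM.
Difference: 0.81098 − 0.69000 = 0.121 SM.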